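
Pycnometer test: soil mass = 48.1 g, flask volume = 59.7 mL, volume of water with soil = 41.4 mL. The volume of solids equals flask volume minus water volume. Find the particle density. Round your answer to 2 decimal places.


Step 1: Volume of solids = flask volume - water volume with soil
Step 2: V_solids = 59.7 - 41.4 = 18.3 mL
Step 3: Particle density = mass / V_solids = 48.1 / 18.3 = 2.63 g/cm^3

2.63


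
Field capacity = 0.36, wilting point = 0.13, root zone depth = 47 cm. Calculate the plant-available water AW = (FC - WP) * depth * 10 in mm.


Step 1: Available water = (FC - WP) * depth * 10
Step 2: AW = (0.36 - 0.13) * 47 * 10
Step 3: AW = 0.23 * 47 * 10
Step 4: AW = 108.1 mm

108.1


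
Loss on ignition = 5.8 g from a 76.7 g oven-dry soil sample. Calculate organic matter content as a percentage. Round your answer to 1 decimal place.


Step 1: OM% = 100 * LOI / sample mass
Step 2: OM = 100 * 5.8 / 76.7
Step 3: OM = 7.6%

7.6


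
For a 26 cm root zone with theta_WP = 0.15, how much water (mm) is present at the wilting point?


Step 1: Water (mm) = theta_WP * depth * 10
Step 2: Water = 0.15 * 26 * 10
Step 3: Water = 39.0 mm

39.0


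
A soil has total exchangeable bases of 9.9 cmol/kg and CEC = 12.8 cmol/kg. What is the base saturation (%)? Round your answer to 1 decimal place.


Step 1: BS = 100 * (sum of bases) / CEC
Step 2: BS = 100 * 9.9 / 12.8
Step 3: BS = 77.3%

77.3


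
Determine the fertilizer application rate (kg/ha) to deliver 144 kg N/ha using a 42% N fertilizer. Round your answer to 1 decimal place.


Step 1: Fertilizer rate = target N / (N content / 100)
Step 2: Rate = 144 / (42 / 100)
Step 3: Rate = 144 / 0.42
Step 4: Rate = 342.9 kg/ha

342.9


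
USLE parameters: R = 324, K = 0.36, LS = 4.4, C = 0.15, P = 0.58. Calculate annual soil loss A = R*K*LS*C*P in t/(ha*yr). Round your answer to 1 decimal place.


Step 1: A = R * K * LS * C * P
Step 2: R * K = 324 * 0.36 = 116.64
Step 3: (R*K) * LS = 116.64 * 4.4 = 513.216
Step 4: * C * P = 513.216 * 0.15 * 0.58 = 44.6
Step 5: A = 44.6 t/(ha*yr)

44.6


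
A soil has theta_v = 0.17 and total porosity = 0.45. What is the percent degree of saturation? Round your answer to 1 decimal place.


Step 1: S = 100 * theta_v / n
Step 2: S = 100 * 0.17 / 0.45
Step 3: S = 37.8%

37.8


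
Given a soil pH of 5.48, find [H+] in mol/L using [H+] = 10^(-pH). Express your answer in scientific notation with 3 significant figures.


Step 1: [H+] = 10^(-pH)
Step 2: [H+] = 10^(-5.48)
Step 3: [H+] = 3.31e-06 mol/L

3.31e-06


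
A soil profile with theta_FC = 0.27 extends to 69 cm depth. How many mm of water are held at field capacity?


Step 1: Water (mm) = theta_FC * depth (cm) * 10
Step 2: Water = 0.27 * 69 * 10
Step 3: Water = 186.3 mm

186.3


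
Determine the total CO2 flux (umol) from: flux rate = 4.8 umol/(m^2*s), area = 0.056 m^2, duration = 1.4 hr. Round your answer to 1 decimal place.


Step 1: Convert time to seconds: 1.4 hr * 3600 = 5040.0 s
Step 2: Total = flux * area * time_s
Step 3: Total = 4.8 * 0.056 * 5040.0
Step 4: Total = 1354.8 umol

1354.8


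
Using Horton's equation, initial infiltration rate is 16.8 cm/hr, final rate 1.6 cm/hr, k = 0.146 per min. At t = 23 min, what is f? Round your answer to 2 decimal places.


Step 1: f = fc + (f0 - fc) * exp(-k * t)
Step 2: exp(-0.146 * 23) = 0.034805
Step 3: f = 1.6 + (16.8 - 1.6) * 0.034805
Step 4: f = 1.6 + 15.2 * 0.034805
Step 5: f = 2.13 cm/hr

2.13


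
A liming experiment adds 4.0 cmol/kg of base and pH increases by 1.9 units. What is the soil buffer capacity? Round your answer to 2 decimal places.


Step 1: BC = change in base / change in pH
Step 2: BC = 4.0 / 1.9
Step 3: BC = 2.11 cmol/(kg*pH unit)

2.11


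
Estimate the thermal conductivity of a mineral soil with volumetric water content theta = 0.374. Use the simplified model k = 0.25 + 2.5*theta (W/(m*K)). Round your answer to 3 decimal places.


Step 1: k = 0.25 + 2.5 * theta
Step 2: k = 0.25 + 2.5 * 0.374
Step 3: k = 0.25 + 0.935
Step 4: k = 1.185 W/(m*K)

1.185


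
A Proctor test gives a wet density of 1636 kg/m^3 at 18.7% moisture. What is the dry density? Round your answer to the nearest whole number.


Step 1: Dry density = wet density / (1 + w/100)
Step 2: Dry density = 1636 / (1 + 18.7/100)
Step 3: Dry density = 1636 / 1.187
Step 4: Dry density = 1378 kg/m^3

1378


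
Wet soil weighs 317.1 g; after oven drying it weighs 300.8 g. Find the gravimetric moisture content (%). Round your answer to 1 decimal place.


Step 1: Water mass = wet - dry = 317.1 - 300.8 = 16.3 g
Step 2: w = 100 * water mass / dry mass
Step 3: w = 100 * 16.3 / 300.8 = 5.4%

5.4


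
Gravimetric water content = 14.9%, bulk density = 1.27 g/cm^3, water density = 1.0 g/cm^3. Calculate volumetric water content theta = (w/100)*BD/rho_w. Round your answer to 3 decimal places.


Step 1: theta = (w / 100) * BD / rho_w
Step 2: theta = (14.9 / 100) * 1.27 / 1.0
Step 3: theta = 0.149 * 1.27
Step 4: theta = 0.189

0.189


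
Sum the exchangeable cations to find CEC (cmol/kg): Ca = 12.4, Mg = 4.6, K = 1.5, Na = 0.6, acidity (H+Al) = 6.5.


Step 1: CEC = Ca + Mg + K + Na + (H+Al)
Step 2: CEC = 12.4 + 4.6 + 1.5 + 0.6 + 6.5
Step 3: CEC = 25.6 cmol/kg

25.6


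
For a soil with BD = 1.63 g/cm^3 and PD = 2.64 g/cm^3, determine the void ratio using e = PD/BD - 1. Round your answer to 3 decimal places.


Step 1: e = PD / BD - 1
Step 2: e = 2.64 / 1.63 - 1
Step 3: e = 1.61963 - 1
Step 4: e = 0.62

0.62


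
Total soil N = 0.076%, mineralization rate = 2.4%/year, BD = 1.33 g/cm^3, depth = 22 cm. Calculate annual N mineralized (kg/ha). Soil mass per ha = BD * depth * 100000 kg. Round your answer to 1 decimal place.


Step 1: Soil mass per ha = BD * depth * 100000 = 1.33 * 22 * 100000 = 2926000 kg
Step 2: Total N pool = soil mass * N%/100 = 2926000 * 0.076/100 = 2223.76 kg/ha
Step 3: N mineralized = N pool * rate%/100 = 2223.76 * 2.4/100 = 53.4 kg/ha/yr

53.4


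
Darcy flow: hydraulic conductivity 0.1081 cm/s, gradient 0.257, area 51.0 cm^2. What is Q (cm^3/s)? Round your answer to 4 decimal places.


Step 1: Apply Darcy's law: Q = K * i * A
Step 2: Q = 0.1081 * 0.257 * 51.0
Step 3: Q = 1.4169 cm^3/s

1.4169


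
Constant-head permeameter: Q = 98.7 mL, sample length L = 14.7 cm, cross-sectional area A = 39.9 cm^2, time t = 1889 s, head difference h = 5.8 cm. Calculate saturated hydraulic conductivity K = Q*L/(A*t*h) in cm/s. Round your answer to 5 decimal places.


Step 1: K = Q * L / (A * t * h)
Step 2: Numerator = 98.7 * 14.7 = 1450.89
Step 3: Denominator = 39.9 * 1889 * 5.8 = 437152.38
Step 4: K = 1450.89 / 437152.38 = 0.00332 cm/s

0.00332


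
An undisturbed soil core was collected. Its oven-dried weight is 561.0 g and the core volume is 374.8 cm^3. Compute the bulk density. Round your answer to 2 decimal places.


Step 1: Identify the formula: BD = dry mass / volume
Step 2: Substitute values: BD = 561.0 / 374.8
Step 3: BD = 1.5 g/cm^3

1.5


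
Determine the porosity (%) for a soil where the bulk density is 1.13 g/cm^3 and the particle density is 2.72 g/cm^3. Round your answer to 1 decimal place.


Step 1: Formula: n = 100 * (1 - BD / PD)
Step 2: n = 100 * (1 - 1.13 / 2.72)
Step 3: n = 100 * (1 - 0.41544)
Step 4: n = 58.5%

58.5


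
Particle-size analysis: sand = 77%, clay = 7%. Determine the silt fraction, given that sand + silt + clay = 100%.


Step 1: sand + silt + clay = 100%
Step 2: silt = 100 - sand - clay
Step 3: silt = 100 - 77 - 7
Step 4: silt = 16%

16


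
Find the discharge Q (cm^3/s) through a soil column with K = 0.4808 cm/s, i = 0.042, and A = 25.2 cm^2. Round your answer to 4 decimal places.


Step 1: Apply Darcy's law: Q = K * i * A
Step 2: Q = 0.4808 * 0.042 * 25.2
Step 3: Q = 0.5089 cm^3/s

0.5089


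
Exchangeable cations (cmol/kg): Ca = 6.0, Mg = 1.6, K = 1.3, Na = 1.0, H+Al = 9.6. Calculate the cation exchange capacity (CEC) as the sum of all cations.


Step 1: CEC = Ca + Mg + K + Na + (H+Al)
Step 2: CEC = 6.0 + 1.6 + 1.3 + 1.0 + 9.6
Step 3: CEC = 19.5 cmol/kg

19.5


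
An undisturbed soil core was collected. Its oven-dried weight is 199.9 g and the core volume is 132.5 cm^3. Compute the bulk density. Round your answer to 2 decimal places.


Step 1: Identify the formula: BD = dry mass / volume
Step 2: Substitute values: BD = 199.9 / 132.5
Step 3: BD = 1.51 g/cm^3

1.51


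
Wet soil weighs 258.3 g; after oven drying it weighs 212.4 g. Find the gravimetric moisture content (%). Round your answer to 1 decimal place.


Step 1: Water mass = wet - dry = 258.3 - 212.4 = 45.9 g
Step 2: w = 100 * water mass / dry mass
Step 3: w = 100 * 45.9 / 212.4 = 21.6%

21.6


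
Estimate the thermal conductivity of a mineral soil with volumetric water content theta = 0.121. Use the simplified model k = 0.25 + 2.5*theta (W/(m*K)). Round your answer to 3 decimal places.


Step 1: k = 0.25 + 2.5 * theta
Step 2: k = 0.25 + 2.5 * 0.121
Step 3: k = 0.25 + 0.303
Step 4: k = 0.553 W/(m*K)

0.553


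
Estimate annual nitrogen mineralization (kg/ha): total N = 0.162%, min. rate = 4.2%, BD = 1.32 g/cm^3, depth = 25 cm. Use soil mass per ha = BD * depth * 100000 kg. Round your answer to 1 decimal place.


Step 1: Soil mass per ha = BD * depth * 100000 = 1.32 * 25 * 100000 = 3300000 kg
Step 2: Total N pool = soil mass * N%/100 = 3300000 * 0.162/100 = 5346.0 kg/ha
Step 3: N mineralized = N pool * rate%/100 = 5346.0 * 4.2/100 = 224.5 kg/ha/yr

224.5


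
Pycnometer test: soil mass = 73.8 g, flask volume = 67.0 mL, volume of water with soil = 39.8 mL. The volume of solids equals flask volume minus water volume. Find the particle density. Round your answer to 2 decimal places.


Step 1: Volume of solids = flask volume - water volume with soil
Step 2: V_solids = 67.0 - 39.8 = 27.2 mL
Step 3: Particle density = mass / V_solids = 73.8 / 27.2 = 2.71 g/cm^3

2.71


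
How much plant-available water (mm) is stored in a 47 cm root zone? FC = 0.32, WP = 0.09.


Step 1: Available water = (FC - WP) * depth * 10
Step 2: AW = (0.32 - 0.09) * 47 * 10
Step 3: AW = 0.23 * 47 * 10
Step 4: AW = 108.1 mm

108.1


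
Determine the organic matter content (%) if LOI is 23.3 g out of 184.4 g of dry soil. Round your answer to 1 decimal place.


Step 1: OM% = 100 * LOI / sample mass
Step 2: OM = 100 * 23.3 / 184.4
Step 3: OM = 12.6%

12.6


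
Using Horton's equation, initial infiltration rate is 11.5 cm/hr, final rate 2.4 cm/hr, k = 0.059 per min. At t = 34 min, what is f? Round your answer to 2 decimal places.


Step 1: f = fc + (f0 - fc) * exp(-k * t)
Step 2: exp(-0.059 * 34) = 0.134526
Step 3: f = 2.4 + (11.5 - 2.4) * 0.134526
Step 4: f = 2.4 + 9.1 * 0.134526
Step 5: f = 3.62 cm/hr

3.62


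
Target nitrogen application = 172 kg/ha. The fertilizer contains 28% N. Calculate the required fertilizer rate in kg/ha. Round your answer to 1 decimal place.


Step 1: Fertilizer rate = target N / (N content / 100)
Step 2: Rate = 172 / (28 / 100)
Step 3: Rate = 172 / 0.28
Step 4: Rate = 614.3 kg/ha

614.3


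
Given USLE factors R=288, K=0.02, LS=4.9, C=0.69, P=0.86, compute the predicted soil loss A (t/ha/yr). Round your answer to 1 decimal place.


Step 1: A = R * K * LS * C * P
Step 2: R * K = 288 * 0.02 = 5.76
Step 3: (R*K) * LS = 5.76 * 4.9 = 28.224
Step 4: * C * P = 28.224 * 0.69 * 0.86 = 16.7
Step 5: A = 16.7 t/(ha*yr)

16.7


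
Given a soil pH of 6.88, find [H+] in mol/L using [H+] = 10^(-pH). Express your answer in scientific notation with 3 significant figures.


Step 1: [H+] = 10^(-pH)
Step 2: [H+] = 10^(-6.88)
Step 3: [H+] = 1.32e-07 mol/L

1.32e-07


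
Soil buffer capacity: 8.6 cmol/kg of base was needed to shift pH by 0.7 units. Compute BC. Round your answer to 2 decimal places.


Step 1: BC = change in base / change in pH
Step 2: BC = 8.6 / 0.7
Step 3: BC = 12.29 cmol/(kg*pH unit)

12.29


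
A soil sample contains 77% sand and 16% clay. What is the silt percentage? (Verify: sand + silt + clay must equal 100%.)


Step 1: sand + silt + clay = 100%
Step 2: silt = 100 - sand - clay
Step 3: silt = 100 - 77 - 16
Step 4: silt = 7%

7


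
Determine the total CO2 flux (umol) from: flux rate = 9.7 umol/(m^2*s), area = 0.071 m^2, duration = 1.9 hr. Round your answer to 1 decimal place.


Step 1: Convert time to seconds: 1.9 hr * 3600 = 6840.0 s
Step 2: Total = flux * area * time_s
Step 3: Total = 9.7 * 0.071 * 6840.0
Step 4: Total = 4710.7 umol

4710.7


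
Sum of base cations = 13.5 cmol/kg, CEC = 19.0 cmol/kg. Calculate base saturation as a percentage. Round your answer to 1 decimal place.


Step 1: BS = 100 * (sum of bases) / CEC
Step 2: BS = 100 * 13.5 / 19.0
Step 3: BS = 71.1%

71.1


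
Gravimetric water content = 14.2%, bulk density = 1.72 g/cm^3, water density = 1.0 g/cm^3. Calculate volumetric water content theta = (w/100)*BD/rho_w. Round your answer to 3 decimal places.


Step 1: theta = (w / 100) * BD / rho_w
Step 2: theta = (14.2 / 100) * 1.72 / 1.0
Step 3: theta = 0.142 * 1.72
Step 4: theta = 0.244

0.244


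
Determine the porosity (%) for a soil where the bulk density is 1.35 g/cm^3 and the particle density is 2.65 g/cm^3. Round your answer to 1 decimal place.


Step 1: Formula: n = 100 * (1 - BD / PD)
Step 2: n = 100 * (1 - 1.35 / 2.65)
Step 3: n = 100 * (1 - 0.50943)
Step 4: n = 49.1%

49.1


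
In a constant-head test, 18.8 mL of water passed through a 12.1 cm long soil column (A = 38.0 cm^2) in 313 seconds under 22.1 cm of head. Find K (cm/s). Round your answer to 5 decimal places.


Step 1: K = Q * L / (A * t * h)
Step 2: Numerator = 18.8 * 12.1 = 227.48
Step 3: Denominator = 38.0 * 313 * 22.1 = 262857.4
Step 4: K = 227.48 / 262857.4 = 0.00087 cm/s

0.00087


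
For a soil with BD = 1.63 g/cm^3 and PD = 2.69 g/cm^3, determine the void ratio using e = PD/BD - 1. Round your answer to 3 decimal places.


Step 1: e = PD / BD - 1
Step 2: e = 2.69 / 1.63 - 1
Step 3: e = 1.65031 - 1
Step 4: e = 0.65

0.65


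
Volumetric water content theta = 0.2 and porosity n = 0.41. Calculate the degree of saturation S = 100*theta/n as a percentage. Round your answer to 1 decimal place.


Step 1: S = 100 * theta_v / n
Step 2: S = 100 * 0.2 / 0.41
Step 3: S = 48.8%

48.8


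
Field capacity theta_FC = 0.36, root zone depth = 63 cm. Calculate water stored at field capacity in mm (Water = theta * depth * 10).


Step 1: Water (mm) = theta_FC * depth (cm) * 10
Step 2: Water = 0.36 * 63 * 10
Step 3: Water = 226.8 mm

226.8


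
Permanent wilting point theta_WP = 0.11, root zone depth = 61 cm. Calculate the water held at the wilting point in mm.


Step 1: Water (mm) = theta_WP * depth * 10
Step 2: Water = 0.11 * 61 * 10
Step 3: Water = 67.1 mm

67.1


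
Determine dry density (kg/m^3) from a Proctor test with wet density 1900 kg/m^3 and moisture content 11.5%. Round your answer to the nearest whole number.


Step 1: Dry density = wet density / (1 + w/100)
Step 2: Dry density = 1900 / (1 + 11.5/100)
Step 3: Dry density = 1900 / 1.115
Step 4: Dry density = 1704 kg/m^3

1704


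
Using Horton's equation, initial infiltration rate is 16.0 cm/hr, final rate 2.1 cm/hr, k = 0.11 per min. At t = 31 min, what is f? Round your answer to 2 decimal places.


Step 1: f = fc + (f0 - fc) * exp(-k * t)
Step 2: exp(-0.11 * 31) = 0.033041
Step 3: f = 2.1 + (16.0 - 2.1) * 0.033041
Step 4: f = 2.1 + 13.9 * 0.033041
Step 5: f = 2.56 cm/hr

2.56


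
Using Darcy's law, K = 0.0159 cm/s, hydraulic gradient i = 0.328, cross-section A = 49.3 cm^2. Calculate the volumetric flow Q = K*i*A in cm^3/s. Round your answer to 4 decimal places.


Step 1: Apply Darcy's law: Q = K * i * A
Step 2: Q = 0.0159 * 0.328 * 49.3
Step 3: Q = 0.2571 cm^3/s

0.2571


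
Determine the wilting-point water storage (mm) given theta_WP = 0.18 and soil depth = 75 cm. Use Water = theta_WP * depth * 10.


Step 1: Water (mm) = theta_WP * depth * 10
Step 2: Water = 0.18 * 75 * 10
Step 3: Water = 135.0 mm

135.0


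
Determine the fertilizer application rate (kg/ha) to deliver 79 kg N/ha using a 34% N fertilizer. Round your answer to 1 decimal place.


Step 1: Fertilizer rate = target N / (N content / 100)
Step 2: Rate = 79 / (34 / 100)
Step 3: Rate = 79 / 0.34
Step 4: Rate = 232.4 kg/ha

232.4


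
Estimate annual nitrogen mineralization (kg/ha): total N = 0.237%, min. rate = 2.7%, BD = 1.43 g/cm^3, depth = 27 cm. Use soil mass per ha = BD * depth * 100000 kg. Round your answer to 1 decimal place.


Step 1: Soil mass per ha = BD * depth * 100000 = 1.43 * 27 * 100000 = 3861000 kg
Step 2: Total N pool = soil mass * N%/100 = 3861000 * 0.237/100 = 9150.57 kg/ha
Step 3: N mineralized = N pool * rate%/100 = 9150.57 * 2.7/100 = 247.1 kg/ha/yr

247.1


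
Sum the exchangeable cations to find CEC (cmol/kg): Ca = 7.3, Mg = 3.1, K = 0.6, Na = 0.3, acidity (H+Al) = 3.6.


Step 1: CEC = Ca + Mg + K + Na + (H+Al)
Step 2: CEC = 7.3 + 3.1 + 0.6 + 0.3 + 3.6
Step 3: CEC = 14.9 cmol/kg

14.9


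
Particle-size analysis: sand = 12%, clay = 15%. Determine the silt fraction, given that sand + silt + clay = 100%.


Step 1: sand + silt + clay = 100%
Step 2: silt = 100 - sand - clay
Step 3: silt = 100 - 12 - 15
Step 4: silt = 73%

73


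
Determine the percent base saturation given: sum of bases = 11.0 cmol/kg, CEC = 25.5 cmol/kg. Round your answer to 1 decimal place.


Step 1: BS = 100 * (sum of bases) / CEC
Step 2: BS = 100 * 11.0 / 25.5
Step 3: BS = 43.1%

43.1


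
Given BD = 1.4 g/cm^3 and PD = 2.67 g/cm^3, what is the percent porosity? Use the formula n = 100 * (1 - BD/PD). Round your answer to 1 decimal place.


Step 1: Formula: n = 100 * (1 - BD / PD)
Step 2: n = 100 * (1 - 1.4 / 2.67)
Step 3: n = 100 * (1 - 0.52434)
Step 4: n = 47.6%

47.6


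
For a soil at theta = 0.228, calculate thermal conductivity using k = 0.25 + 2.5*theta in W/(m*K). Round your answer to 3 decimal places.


Step 1: k = 0.25 + 2.5 * theta
Step 2: k = 0.25 + 2.5 * 0.228
Step 3: k = 0.25 + 0.57
Step 4: k = 0.82 W/(m*K)

0.82


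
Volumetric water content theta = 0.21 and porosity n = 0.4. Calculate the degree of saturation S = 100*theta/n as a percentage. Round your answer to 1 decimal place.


Step 1: S = 100 * theta_v / n
Step 2: S = 100 * 0.21 / 0.4
Step 3: S = 52.5%

52.5


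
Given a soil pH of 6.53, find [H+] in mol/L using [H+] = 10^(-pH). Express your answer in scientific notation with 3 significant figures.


Step 1: [H+] = 10^(-pH)
Step 2: [H+] = 10^(-6.53)
Step 3: [H+] = 2.95e-07 mol/L

2.95e-07


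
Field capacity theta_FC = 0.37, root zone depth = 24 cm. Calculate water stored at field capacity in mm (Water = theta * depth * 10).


Step 1: Water (mm) = theta_FC * depth (cm) * 10
Step 2: Water = 0.37 * 24 * 10
Step 3: Water = 88.8 mm

88.8


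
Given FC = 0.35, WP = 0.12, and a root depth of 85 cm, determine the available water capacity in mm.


Step 1: Available water = (FC - WP) * depth * 10
Step 2: AW = (0.35 - 0.12) * 85 * 10
Step 3: AW = 0.23 * 85 * 10
Step 4: AW = 195.5 mm

195.5


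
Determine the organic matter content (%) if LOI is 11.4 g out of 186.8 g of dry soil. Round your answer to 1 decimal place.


Step 1: OM% = 100 * LOI / sample mass
Step 2: OM = 100 * 11.4 / 186.8
Step 3: OM = 6.1%

6.1


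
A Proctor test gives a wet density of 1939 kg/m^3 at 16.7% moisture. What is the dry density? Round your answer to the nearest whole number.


Step 1: Dry density = wet density / (1 + w/100)
Step 2: Dry density = 1939 / (1 + 16.7/100)
Step 3: Dry density = 1939 / 1.167
Step 4: Dry density = 1662 kg/m^3

1662


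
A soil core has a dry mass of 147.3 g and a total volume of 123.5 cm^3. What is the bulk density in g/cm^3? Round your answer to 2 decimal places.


Step 1: Identify the formula: BD = dry mass / volume
Step 2: Substitute values: BD = 147.3 / 123.5
Step 3: BD = 1.19 g/cm^3

1.19


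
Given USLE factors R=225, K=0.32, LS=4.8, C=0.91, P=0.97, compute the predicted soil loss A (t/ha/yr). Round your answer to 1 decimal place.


Step 1: A = R * K * LS * C * P
Step 2: R * K = 225 * 0.32 = 72.0
Step 3: (R*K) * LS = 72.0 * 4.8 = 345.6
Step 4: * C * P = 345.6 * 0.91 * 0.97 = 305.1
Step 5: A = 305.1 t/(ha*yr)

305.1


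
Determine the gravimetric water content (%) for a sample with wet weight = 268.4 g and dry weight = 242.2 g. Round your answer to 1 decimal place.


Step 1: Water mass = wet - dry = 268.4 - 242.2 = 26.2 g
Step 2: w = 100 * water mass / dry mass
Step 3: w = 100 * 26.2 / 242.2 = 10.8%

10.8


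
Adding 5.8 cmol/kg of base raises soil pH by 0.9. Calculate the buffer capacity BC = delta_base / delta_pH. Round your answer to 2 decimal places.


Step 1: BC = change in base / change in pH
Step 2: BC = 5.8 / 0.9
Step 3: BC = 6.44 cmol/(kg*pH unit)

6.44


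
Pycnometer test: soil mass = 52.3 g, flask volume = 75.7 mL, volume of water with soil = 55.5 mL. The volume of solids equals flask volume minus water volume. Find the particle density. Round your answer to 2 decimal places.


Step 1: Volume of solids = flask volume - water volume with soil
Step 2: V_solids = 75.7 - 55.5 = 20.2 mL
Step 3: Particle density = mass / V_solids = 52.3 / 20.2 = 2.59 g/cm^3

2.59


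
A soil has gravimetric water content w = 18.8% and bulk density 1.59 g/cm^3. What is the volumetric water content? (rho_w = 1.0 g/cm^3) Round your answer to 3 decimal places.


Step 1: theta = (w / 100) * BD / rho_w
Step 2: theta = (18.8 / 100) * 1.59 / 1.0
Step 3: theta = 0.188 * 1.59
Step 4: theta = 0.299

0.299


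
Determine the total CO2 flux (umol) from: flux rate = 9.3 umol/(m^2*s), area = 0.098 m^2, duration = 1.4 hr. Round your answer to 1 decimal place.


Step 1: Convert time to seconds: 1.4 hr * 3600 = 5040.0 s
Step 2: Total = flux * area * time_s
Step 3: Total = 9.3 * 0.098 * 5040.0
Step 4: Total = 4593.5 umol

4593.5


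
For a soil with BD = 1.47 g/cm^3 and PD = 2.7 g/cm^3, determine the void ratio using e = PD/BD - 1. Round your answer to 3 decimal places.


Step 1: e = PD / BD - 1
Step 2: e = 2.7 / 1.47 - 1
Step 3: e = 1.83673 - 1
Step 4: e = 0.837

0.837


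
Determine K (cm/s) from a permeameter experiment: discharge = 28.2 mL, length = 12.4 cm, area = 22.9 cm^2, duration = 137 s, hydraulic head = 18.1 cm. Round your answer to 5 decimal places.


Step 1: K = Q * L / (A * t * h)
Step 2: Numerator = 28.2 * 12.4 = 349.68
Step 3: Denominator = 22.9 * 137 * 18.1 = 56785.13
Step 4: K = 349.68 / 56785.13 = 0.00616 cm/s

0.00616


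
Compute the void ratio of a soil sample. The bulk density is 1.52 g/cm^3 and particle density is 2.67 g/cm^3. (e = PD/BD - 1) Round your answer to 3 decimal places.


Step 1: e = PD / BD - 1
Step 2: e = 2.67 / 1.52 - 1
Step 3: e = 1.75658 - 1
Step 4: e = 0.757

0.757


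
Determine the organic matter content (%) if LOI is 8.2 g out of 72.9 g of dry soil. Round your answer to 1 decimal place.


Step 1: OM% = 100 * LOI / sample mass
Step 2: OM = 100 * 8.2 / 72.9
Step 3: OM = 11.2%

11.2


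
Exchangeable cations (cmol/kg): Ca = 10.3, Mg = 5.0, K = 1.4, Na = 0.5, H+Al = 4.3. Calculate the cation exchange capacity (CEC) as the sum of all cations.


Step 1: CEC = Ca + Mg + K + Na + (H+Al)
Step 2: CEC = 10.3 + 5.0 + 1.4 + 0.5 + 4.3
Step 3: CEC = 21.5 cmol/kg

21.5


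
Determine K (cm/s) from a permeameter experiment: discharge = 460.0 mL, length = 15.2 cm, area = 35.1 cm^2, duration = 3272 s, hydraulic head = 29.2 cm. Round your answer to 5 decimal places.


Step 1: K = Q * L / (A * t * h)
Step 2: Numerator = 460.0 * 15.2 = 6992.0
Step 3: Denominator = 35.1 * 3272 * 29.2 = 3353538.24
Step 4: K = 6992.0 / 3353538.24 = 0.00208 cm/s

0.00208


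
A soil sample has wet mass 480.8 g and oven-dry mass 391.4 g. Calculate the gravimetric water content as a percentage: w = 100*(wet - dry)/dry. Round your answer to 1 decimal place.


Step 1: Water mass = wet - dry = 480.8 - 391.4 = 89.4 g
Step 2: w = 100 * water mass / dry mass
Step 3: w = 100 * 89.4 / 391.4 = 22.8%

22.8


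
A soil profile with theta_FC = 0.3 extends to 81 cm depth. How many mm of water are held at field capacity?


Step 1: Water (mm) = theta_FC * depth (cm) * 10
Step 2: Water = 0.3 * 81 * 10
Step 3: Water = 243.0 mm

243.0


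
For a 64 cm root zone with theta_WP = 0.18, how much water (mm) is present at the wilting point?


Step 1: Water (mm) = theta_WP * depth * 10
Step 2: Water = 0.18 * 64 * 10
Step 3: Water = 115.2 mm

115.2


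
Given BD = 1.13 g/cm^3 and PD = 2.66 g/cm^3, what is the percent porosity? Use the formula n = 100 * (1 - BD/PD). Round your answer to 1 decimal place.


Step 1: Formula: n = 100 * (1 - BD / PD)
Step 2: n = 100 * (1 - 1.13 / 2.66)
Step 3: n = 100 * (1 - 0.42481)
Step 4: n = 57.5%

57.5


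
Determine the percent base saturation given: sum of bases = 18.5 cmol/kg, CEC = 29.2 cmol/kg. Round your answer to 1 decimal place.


Step 1: BS = 100 * (sum of bases) / CEC
Step 2: BS = 100 * 18.5 / 29.2
Step 3: BS = 63.4%

63.4


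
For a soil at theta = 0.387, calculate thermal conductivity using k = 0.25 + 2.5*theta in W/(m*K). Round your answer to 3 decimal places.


Step 1: k = 0.25 + 2.5 * theta
Step 2: k = 0.25 + 2.5 * 0.387
Step 3: k = 0.25 + 0.968
Step 4: k = 1.218 W/(m*K)

1.218


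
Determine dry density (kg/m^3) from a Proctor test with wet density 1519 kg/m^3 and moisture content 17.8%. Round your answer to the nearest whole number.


Step 1: Dry density = wet density / (1 + w/100)
Step 2: Dry density = 1519 / (1 + 17.8/100)
Step 3: Dry density = 1519 / 1.178
Step 4: Dry density = 1289 kg/m^3

1289


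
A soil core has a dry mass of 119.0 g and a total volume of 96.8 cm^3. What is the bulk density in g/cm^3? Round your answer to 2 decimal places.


Step 1: Identify the formula: BD = dry mass / volume
Step 2: Substitute values: BD = 119.0 / 96.8
Step 3: BD = 1.23 g/cm^3

1.23


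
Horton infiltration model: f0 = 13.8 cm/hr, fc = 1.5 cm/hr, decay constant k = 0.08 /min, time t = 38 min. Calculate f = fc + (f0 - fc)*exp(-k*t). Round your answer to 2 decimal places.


Step 1: f = fc + (f0 - fc) * exp(-k * t)
Step 2: exp(-0.08 * 38) = 0.047835
Step 3: f = 1.5 + (13.8 - 1.5) * 0.047835
Step 4: f = 1.5 + 12.3 * 0.047835
Step 5: f = 2.09 cm/hr

2.09


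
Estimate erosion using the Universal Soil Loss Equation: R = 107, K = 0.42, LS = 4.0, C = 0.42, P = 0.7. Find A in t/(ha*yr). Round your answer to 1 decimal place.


Step 1: A = R * K * LS * C * P
Step 2: R * K = 107 * 0.42 = 44.94
Step 3: (R*K) * LS = 44.94 * 4.0 = 179.76
Step 4: * C * P = 179.76 * 0.42 * 0.7 = 52.8
Step 5: A = 52.8 t/(ha*yr)

52.8


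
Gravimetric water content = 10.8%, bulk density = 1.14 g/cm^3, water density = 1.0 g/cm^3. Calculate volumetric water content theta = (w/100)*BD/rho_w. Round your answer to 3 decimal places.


Step 1: theta = (w / 100) * BD / rho_w
Step 2: theta = (10.8 / 100) * 1.14 / 1.0
Step 3: theta = 0.108 * 1.14
Step 4: theta = 0.123

0.123


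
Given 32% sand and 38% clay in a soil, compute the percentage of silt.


Step 1: sand + silt + clay = 100%
Step 2: silt = 100 - sand - clay
Step 3: silt = 100 - 32 - 38
Step 4: silt = 30%

30


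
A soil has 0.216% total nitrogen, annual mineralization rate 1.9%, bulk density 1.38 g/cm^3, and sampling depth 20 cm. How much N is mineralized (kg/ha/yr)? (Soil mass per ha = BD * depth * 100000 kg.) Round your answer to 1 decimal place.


Step 1: Soil mass per ha = BD * depth * 100000 = 1.38 * 20 * 100000 = 2760000 kg
Step 2: Total N pool = soil mass * N%/100 = 2760000 * 0.216/100 = 5961.6 kg/ha
Step 3: N mineralized = N pool * rate%/100 = 5961.6 * 1.9/100 = 113.3 kg/ha/yr

113.3


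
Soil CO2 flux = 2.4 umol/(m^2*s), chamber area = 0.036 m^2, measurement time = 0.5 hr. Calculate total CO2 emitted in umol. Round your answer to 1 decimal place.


Step 1: Convert time to seconds: 0.5 hr * 3600 = 1800.0 s
Step 2: Total = flux * area * time_s
Step 3: Total = 2.4 * 0.036 * 1800.0
Step 4: Total = 155.5 umol

155.5


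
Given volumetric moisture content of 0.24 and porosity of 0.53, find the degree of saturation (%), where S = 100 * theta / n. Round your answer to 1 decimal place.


Step 1: S = 100 * theta_v / n
Step 2: S = 100 * 0.24 / 0.53
Step 3: S = 45.3%

45.3


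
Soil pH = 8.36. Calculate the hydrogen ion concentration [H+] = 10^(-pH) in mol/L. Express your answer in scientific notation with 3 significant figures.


Step 1: [H+] = 10^(-pH)
Step 2: [H+] = 10^(-8.36)
Step 3: [H+] = 4.37e-09 mol/L

4.37e-09


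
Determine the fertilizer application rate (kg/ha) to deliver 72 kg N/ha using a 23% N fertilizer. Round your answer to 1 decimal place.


Step 1: Fertilizer rate = target N / (N content / 100)
Step 2: Rate = 72 / (23 / 100)
Step 3: Rate = 72 / 0.23
Step 4: Rate = 313.0 kg/ha

313.0


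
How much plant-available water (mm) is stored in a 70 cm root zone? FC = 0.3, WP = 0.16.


Step 1: Available water = (FC - WP) * depth * 10
Step 2: AW = (0.3 - 0.16) * 70 * 10
Step 3: AW = 0.14 * 70 * 10
Step 4: AW = 98.0 mm

98.0


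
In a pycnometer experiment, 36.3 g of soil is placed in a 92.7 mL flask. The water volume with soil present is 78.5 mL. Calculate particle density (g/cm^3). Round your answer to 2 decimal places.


Step 1: Volume of solids = flask volume - water volume with soil
Step 2: V_solids = 92.7 - 78.5 = 14.2 mL
Step 3: Particle density = mass / V_solids = 36.3 / 14.2 = 2.56 g/cm^3

2.56


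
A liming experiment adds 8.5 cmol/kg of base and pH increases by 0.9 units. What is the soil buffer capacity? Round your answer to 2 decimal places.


Step 1: BC = change in base / change in pH
Step 2: BC = 8.5 / 0.9
Step 3: BC = 9.44 cmol/(kg*pH unit)

9.44


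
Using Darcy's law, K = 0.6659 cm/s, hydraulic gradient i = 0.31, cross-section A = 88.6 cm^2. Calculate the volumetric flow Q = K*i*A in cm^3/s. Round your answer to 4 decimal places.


Step 1: Apply Darcy's law: Q = K * i * A
Step 2: Q = 0.6659 * 0.31 * 88.6
Step 3: Q = 18.2896 cm^3/s

18.2896


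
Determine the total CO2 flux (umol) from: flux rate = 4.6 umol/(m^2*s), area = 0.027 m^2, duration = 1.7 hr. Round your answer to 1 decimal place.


Step 1: Convert time to seconds: 1.7 hr * 3600 = 6120.0 s
Step 2: Total = flux * area * time_s
Step 3: Total = 4.6 * 0.027 * 6120.0
Step 4: Total = 760.1 umol

760.1


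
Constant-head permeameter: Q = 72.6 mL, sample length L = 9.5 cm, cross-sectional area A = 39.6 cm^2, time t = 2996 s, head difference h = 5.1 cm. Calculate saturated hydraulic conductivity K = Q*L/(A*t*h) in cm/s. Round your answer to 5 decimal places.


Step 1: K = Q * L / (A * t * h)
Step 2: Numerator = 72.6 * 9.5 = 689.7
Step 3: Denominator = 39.6 * 2996 * 5.1 = 605072.16
Step 4: K = 689.7 / 605072.16 = 0.00114 cm/s

0.00114


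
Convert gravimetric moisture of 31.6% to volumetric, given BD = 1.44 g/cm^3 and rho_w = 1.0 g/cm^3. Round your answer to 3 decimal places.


Step 1: theta = (w / 100) * BD / rho_w
Step 2: theta = (31.6 / 100) * 1.44 / 1.0
Step 3: theta = 0.316 * 1.44
Step 4: theta = 0.455

0.455


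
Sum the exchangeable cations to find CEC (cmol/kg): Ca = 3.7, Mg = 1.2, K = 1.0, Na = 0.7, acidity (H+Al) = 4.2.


Step 1: CEC = Ca + Mg + K + Na + (H+Al)
Step 2: CEC = 3.7 + 1.2 + 1.0 + 0.7 + 4.2
Step 3: CEC = 10.8 cmol/kg

10.8


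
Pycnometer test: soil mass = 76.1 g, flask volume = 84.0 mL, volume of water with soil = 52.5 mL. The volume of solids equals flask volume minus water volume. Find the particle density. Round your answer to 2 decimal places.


Step 1: Volume of solids = flask volume - water volume with soil
Step 2: V_solids = 84.0 - 52.5 = 31.5 mL
Step 3: Particle density = mass / V_solids = 76.1 / 31.5 = 2.42 g/cm^3

2.42


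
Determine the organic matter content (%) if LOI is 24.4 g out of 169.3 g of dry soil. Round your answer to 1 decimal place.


Step 1: OM% = 100 * LOI / sample mass
Step 2: OM = 100 * 24.4 / 169.3
Step 3: OM = 14.4%

14.4


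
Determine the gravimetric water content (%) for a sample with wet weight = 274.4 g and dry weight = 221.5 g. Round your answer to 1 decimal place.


Step 1: Water mass = wet - dry = 274.4 - 221.5 = 52.9 g
Step 2: w = 100 * water mass / dry mass
Step 3: w = 100 * 52.9 / 221.5 = 23.9%

23.9


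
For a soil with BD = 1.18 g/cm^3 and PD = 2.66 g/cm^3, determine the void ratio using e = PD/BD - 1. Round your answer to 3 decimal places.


Step 1: e = PD / BD - 1
Step 2: e = 2.66 / 1.18 - 1
Step 3: e = 2.25424 - 1
Step 4: e = 1.254

1.254


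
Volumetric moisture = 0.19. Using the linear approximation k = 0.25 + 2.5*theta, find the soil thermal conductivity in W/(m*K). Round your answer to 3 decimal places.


Step 1: k = 0.25 + 2.5 * theta
Step 2: k = 0.25 + 2.5 * 0.19
Step 3: k = 0.25 + 0.475
Step 4: k = 0.725 W/(m*K)

0.725


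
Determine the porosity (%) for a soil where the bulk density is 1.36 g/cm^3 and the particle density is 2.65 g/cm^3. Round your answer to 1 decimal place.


Step 1: Formula: n = 100 * (1 - BD / PD)
Step 2: n = 100 * (1 - 1.36 / 2.65)
Step 3: n = 100 * (1 - 0.51321)
Step 4: n = 48.7%

48.7


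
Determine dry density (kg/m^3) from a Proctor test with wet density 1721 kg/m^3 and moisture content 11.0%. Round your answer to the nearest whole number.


Step 1: Dry density = wet density / (1 + w/100)
Step 2: Dry density = 1721 / (1 + 11.0/100)
Step 3: Dry density = 1721 / 1.11
Step 4: Dry density = 1550 kg/m^3

1550


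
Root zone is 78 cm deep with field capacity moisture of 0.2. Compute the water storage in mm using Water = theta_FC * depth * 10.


Step 1: Water (mm) = theta_FC * depth (cm) * 10
Step 2: Water = 0.2 * 78 * 10
Step 3: Water = 156.0 mm

156.0


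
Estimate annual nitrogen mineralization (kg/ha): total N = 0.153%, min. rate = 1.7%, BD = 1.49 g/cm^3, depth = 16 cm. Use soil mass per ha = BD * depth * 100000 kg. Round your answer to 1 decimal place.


Step 1: Soil mass per ha = BD * depth * 100000 = 1.49 * 16 * 100000 = 2384000 kg
Step 2: Total N pool = soil mass * N%/100 = 2384000 * 0.153/100 = 3647.52 kg/ha
Step 3: N mineralized = N pool * rate%/100 = 3647.52 * 1.7/100 = 62.0 kg/ha/yr

62.0


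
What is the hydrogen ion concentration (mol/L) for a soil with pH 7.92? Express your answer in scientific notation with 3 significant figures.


Step 1: [H+] = 10^(-pH)
Step 2: [H+] = 10^(-7.92)
Step 3: [H+] = 1.20e-08 mol/L

1.20e-08


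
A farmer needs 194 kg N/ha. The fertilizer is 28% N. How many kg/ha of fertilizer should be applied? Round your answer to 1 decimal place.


Step 1: Fertilizer rate = target N / (N content / 100)
Step 2: Rate = 194 / (28 / 100)
Step 3: Rate = 194 / 0.28
Step 4: Rate = 692.9 kg/ha

692.9


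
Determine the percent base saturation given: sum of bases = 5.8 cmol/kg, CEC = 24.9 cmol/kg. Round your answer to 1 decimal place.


Step 1: BS = 100 * (sum of bases) / CEC
Step 2: BS = 100 * 5.8 / 24.9
Step 3: BS = 23.3%

23.3


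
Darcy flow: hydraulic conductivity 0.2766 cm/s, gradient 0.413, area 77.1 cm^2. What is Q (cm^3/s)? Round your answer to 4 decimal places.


Step 1: Apply Darcy's law: Q = K * i * A
Step 2: Q = 0.2766 * 0.413 * 77.1
Step 3: Q = 8.8076 cm^3/s

8.8076


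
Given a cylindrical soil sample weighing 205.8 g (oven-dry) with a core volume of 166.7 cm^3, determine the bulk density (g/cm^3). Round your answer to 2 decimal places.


Step 1: Identify the formula: BD = dry mass / volume
Step 2: Substitute values: BD = 205.8 / 166.7
Step 3: BD = 1.23 g/cm^3

1.23


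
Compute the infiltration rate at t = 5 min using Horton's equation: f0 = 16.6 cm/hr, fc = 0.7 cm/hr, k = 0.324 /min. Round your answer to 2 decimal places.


Step 1: f = fc + (f0 - fc) * exp(-k * t)
Step 2: exp(-0.324 * 5) = 0.197899
Step 3: f = 0.7 + (16.6 - 0.7) * 0.197899
Step 4: f = 0.7 + 15.9 * 0.197899
Step 5: f = 3.85 cm/hr

3.85


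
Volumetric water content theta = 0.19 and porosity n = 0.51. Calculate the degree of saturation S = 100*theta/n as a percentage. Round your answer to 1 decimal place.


Step 1: S = 100 * theta_v / n
Step 2: S = 100 * 0.19 / 0.51
Step 3: S = 37.3%

37.3


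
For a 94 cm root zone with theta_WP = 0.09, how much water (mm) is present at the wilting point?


Step 1: Water (mm) = theta_WP * depth * 10
Step 2: Water = 0.09 * 94 * 10
Step 3: Water = 84.6 mm

84.6


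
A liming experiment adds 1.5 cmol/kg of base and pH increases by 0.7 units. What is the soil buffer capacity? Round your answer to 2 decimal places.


Step 1: BC = change in base / change in pH
Step 2: BC = 1.5 / 0.7
Step 3: BC = 2.14 cmol/(kg*pH unit)

2.14


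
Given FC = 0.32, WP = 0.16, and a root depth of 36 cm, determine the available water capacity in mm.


Step 1: Available water = (FC - WP) * depth * 10
Step 2: AW = (0.32 - 0.16) * 36 * 10
Step 3: AW = 0.16 * 36 * 10
Step 4: AW = 57.6 mm

57.6


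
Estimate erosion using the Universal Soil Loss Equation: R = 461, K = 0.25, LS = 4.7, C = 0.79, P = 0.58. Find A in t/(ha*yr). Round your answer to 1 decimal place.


Step 1: A = R * K * LS * C * P
Step 2: R * K = 461 * 0.25 = 115.25
Step 3: (R*K) * LS = 115.25 * 4.7 = 541.675
Step 4: * C * P = 541.675 * 0.79 * 0.58 = 248.2
Step 5: A = 248.2 t/(ha*yr)

248.2


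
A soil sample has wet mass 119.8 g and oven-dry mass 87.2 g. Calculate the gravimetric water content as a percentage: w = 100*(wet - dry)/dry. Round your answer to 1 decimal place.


Step 1: Water mass = wet - dry = 119.8 - 87.2 = 32.6 g
Step 2: w = 100 * water mass / dry mass
Step 3: w = 100 * 32.6 / 87.2 = 37.4%

37.4


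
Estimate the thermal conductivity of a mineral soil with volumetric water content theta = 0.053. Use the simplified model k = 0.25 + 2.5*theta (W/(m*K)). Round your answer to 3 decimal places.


Step 1: k = 0.25 + 2.5 * theta
Step 2: k = 0.25 + 2.5 * 0.053
Step 3: k = 0.25 + 0.133
Step 4: k = 0.383 W/(m*K)

0.383


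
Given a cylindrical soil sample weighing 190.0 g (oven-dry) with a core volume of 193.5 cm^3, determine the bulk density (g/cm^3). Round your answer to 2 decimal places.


Step 1: Identify the formula: BD = dry mass / volume
Step 2: Substitute values: BD = 190.0 / 193.5
Step 3: BD = 0.98 g/cm^3

0.98


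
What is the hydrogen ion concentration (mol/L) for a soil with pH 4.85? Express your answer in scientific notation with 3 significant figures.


Step 1: [H+] = 10^(-pH)
Step 2: [H+] = 10^(-4.85)
Step 3: [H+] = 1.41e-05 mol/L

1.41e-05


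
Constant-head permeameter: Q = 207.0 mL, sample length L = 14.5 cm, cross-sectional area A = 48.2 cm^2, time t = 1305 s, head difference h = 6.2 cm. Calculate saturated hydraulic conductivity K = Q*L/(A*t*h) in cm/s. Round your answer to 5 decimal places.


Step 1: K = Q * L / (A * t * h)
Step 2: Numerator = 207.0 * 14.5 = 3001.5
Step 3: Denominator = 48.2 * 1305 * 6.2 = 389986.2
Step 4: K = 3001.5 / 389986.2 = 0.0077 cm/s

0.0077


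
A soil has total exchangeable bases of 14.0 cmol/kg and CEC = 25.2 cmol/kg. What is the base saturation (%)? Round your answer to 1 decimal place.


Step 1: BS = 100 * (sum of bases) / CEC
Step 2: BS = 100 * 14.0 / 25.2
Step 3: BS = 55.6%

55.6


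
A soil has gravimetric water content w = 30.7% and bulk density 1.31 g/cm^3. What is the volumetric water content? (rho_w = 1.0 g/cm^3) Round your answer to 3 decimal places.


Step 1: theta = (w / 100) * BD / rho_w
Step 2: theta = (30.7 / 100) * 1.31 / 1.0
Step 3: theta = 0.307 * 1.31
Step 4: theta = 0.402

0.402


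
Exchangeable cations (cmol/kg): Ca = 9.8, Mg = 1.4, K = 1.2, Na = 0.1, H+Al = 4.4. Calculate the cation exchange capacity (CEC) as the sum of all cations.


Step 1: CEC = Ca + Mg + K + Na + (H+Al)
Step 2: CEC = 9.8 + 1.4 + 1.2 + 0.1 + 4.4
Step 3: CEC = 16.9 cmol/kg

16.9


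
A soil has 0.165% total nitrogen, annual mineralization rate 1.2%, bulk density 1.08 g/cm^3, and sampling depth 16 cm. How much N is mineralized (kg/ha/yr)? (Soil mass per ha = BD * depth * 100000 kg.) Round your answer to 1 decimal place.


Step 1: Soil mass per ha = BD * depth * 100000 = 1.08 * 16 * 100000 = 1728000 kg
Step 2: Total N pool = soil mass * N%/100 = 1728000 * 0.165/100 = 2851.2 kg/ha
Step 3: N mineralized = N pool * rate%/100 = 2851.2 * 1.2/100 = 34.2 kg/ha/yr

34.2
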